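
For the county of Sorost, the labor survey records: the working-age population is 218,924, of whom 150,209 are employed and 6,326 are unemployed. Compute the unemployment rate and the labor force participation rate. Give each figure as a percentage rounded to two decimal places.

Labor force = employed + unemployed = 150,209 + 6,326 = 156,535.
Unemployment rate = 6,326 / 156,535 = 4.04%.
Labor force participation rate = 156,535 / 218,924 = 71.50%.

Unemployment rate ≈ 4.04%; labor force participation rate ≈ 71.50%.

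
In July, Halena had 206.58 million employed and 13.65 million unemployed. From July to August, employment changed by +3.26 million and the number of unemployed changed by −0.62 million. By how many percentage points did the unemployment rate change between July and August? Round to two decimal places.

The unemployment rate changed by −0.35 percentage points.

July: labor force = 206.58 + 13.65 = 220.23; u = 13.65/220.23 = 6.20%.
August: labor force = 209.84 + 13.03 = 222.87; u = 13.03/222.87 = 5.85%.
Change = 5.85% − 6.20% = −0.35 pp.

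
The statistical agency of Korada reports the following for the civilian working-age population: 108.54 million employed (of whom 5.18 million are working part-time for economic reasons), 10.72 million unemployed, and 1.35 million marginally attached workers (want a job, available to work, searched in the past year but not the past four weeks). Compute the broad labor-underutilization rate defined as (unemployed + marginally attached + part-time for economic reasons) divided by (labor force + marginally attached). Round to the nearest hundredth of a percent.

Broad underutilization rate ≈ 14.30%.

Labor force = 108.54 + 10.72 = 119.26 million.
Numerator = 10.72 + 1.35 + 5.18 = 17.25 million.
Denominator = 119.26 + 1.35 = 120.61 million.
Broad rate = 17.25 / 120.61 = 14.30%.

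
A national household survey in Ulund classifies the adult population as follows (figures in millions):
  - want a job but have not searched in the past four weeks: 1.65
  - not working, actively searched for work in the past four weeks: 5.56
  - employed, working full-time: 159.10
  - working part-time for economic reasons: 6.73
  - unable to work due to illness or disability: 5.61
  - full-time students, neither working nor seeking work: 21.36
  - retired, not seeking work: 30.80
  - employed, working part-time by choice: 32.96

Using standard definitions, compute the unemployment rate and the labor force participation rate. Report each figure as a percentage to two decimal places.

Employed = 159.10 + 6.73 + 32.96 = 198.79 million (anyone who worked, including part-time for economic reasons, counts as employed).
Unemployed = 5.56 million.
Labor force = 198.79 + 5.56 = 204.35 million.
Not in labor force = 1.65 + 5.61 + 21.36 + 30.80 = 59.42 million (those not working and not actively searching are outside the labor force — including those who want a job but have given up searching).
Civilian working-age population = 204.35 + 59.42 = 263.77 million.
Unemployment rate = 5.56 / 204.35 = 2.72%.
Labor force participation rate = 204.35 / 263.77 = 77.47%.

Unemployment rate ≈ 2.72%; labor force participation rate ≈ 77.47%.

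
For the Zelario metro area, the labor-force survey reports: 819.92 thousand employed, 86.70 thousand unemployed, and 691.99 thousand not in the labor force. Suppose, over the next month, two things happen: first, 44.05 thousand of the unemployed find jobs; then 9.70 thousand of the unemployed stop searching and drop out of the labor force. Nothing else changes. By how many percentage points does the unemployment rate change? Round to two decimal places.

Initially, labor force = 819.92 + 86.70 = 906.62 thousand, so u = 86.70/906.62 = 9.56%.
After the first change, unemployed falls and employed rises by 44.05; labor force unchanged → E = 863.97, U = 42.65, labor force = 906.62 thousand.
After the second change, unemployed and labor force both fall by 9.70 → E = 863.97, U = 32.95, labor force = 896.92 thousand.
New unemployment rate = 32.95 / 896.92 = 3.67%.
Change = 3.67% − 9.56% = −5.89 percentage points.

The unemployment rate changes by −5.89 percentage points.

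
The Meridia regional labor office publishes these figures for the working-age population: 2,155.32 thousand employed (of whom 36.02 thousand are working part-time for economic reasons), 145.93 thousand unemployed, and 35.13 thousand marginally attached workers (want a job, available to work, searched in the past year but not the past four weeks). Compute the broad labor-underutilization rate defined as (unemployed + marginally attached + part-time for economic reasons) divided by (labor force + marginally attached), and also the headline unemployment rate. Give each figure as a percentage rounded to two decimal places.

Broad underutilization rate ≈ 9.29%; headline unemployment rate ≈ 6.34%.

Labor force = 2,155.32 + 145.93 = 2,301.25 thousand.
Numerator = 145.93 + 35.13 + 36.02 = 217.08 thousand.
Denominator = 2,301.25 + 35.13 = 2,336.38 thousand.
Broad rate = 217.08 / 2,336.38 = 9.29%.
Headline unemployment rate = 145.93 / 2,301.25 = 6.34%.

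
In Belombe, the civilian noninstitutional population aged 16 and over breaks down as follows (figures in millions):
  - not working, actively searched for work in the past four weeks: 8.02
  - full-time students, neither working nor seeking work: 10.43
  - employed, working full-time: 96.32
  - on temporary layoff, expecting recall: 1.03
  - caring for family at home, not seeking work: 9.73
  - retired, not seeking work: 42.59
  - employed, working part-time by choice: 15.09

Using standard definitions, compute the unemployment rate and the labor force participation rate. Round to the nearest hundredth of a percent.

Employed = 96.32 + 15.09 = 111.41 million.
Unemployed = 8.02 + 1.03 = 9.05 million (jobless and actively searching, or on temporary layoff).
Labor force = 111.41 + 9.05 = 120.46 million.
Not in labor force = 10.43 + 9.73 + 42.59 = 62.75 million (those not working and not actively searching are outside the labor force).
Civilian working-age population = 120.46 + 62.75 = 183.21 million.
Unemployment rate = 9.05 / 120.46 = 7.51%.
Labor force participation rate = 120.46 / 183.21 = 65.75%.

Unemployment rate ≈ 7.51%; labor force participation rate ≈ 65.75%.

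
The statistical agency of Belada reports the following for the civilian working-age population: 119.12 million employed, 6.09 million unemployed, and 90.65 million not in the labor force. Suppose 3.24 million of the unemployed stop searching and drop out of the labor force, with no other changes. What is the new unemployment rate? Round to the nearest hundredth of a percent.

New unemployment rate ≈ 2.34%.

Initially, labor force = 119.12 + 6.09 = 125.21 million, so u = 6.09/125.21 = 4.86%.
After the change, unemployed and labor force both fall by 3.24 → E = 119.12, U = 2.85, labor force = 121.97 million.
New unemployment rate = 2.85 / 121.97 = 2.34%.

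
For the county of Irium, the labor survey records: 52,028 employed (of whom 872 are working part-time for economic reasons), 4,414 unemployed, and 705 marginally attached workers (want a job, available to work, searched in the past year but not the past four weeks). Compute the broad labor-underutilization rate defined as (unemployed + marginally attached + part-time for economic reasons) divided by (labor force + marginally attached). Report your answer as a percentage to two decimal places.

Broad underutilization rate ≈ 10.48%.

Labor force = 52,028 + 4,414 = 56,442.
Numerator = 4,414 + 705 + 872 = 5,991.
Denominator = 56,442 + 705 = 57,147.
Broad rate = 5,991 / 57,147 = 10.48%.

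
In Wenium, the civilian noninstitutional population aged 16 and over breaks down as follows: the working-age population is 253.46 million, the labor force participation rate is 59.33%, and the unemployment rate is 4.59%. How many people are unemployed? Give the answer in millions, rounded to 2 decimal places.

About 6.90 million are unemployed.

Labor force = 0.5933 × 253.46 = 150.38 million.
Unemployed = 0.0459 × 150.38 ≈ 6.90 million.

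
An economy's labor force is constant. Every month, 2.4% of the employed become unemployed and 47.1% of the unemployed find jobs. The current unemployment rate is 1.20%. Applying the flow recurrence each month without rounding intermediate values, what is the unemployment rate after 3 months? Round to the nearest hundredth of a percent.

With a fixed labor force, u_{t+1} = u_t + s·(1−u_t) − f·u_t = u_t·(1−s−f) + s.
Here 1−s−f = 0.505 and s = 0.024.
u_1 = 0.012000 × 0.505 + 0.024 = 0.030060.
u_2 = 0.030060 × 0.505 + 0.024 = 0.039180.
u_3 = 0.039180 × 0.505 + 0.024 = 0.043786.

Unemployment rate after three months ≈ 4.38%.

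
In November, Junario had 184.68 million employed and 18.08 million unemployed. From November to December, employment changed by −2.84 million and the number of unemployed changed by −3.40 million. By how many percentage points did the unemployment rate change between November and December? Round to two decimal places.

November: labor force = 184.68 + 18.08 = 202.76; u = 18.08/202.76 = 8.92%.
December: labor force = 181.84 + 14.68 = 196.52; u = 14.68/196.52 = 7.47%.
Change = 7.47% − 8.92% = −1.45 pp.

The unemployment rate changed by −1.45 percentage points.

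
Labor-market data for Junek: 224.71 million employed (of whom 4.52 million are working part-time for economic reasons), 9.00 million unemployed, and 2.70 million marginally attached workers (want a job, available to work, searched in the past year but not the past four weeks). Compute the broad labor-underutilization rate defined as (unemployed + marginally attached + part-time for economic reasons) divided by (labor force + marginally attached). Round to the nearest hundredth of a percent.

Broad underutilization rate ≈ 6.86%.

Labor force = 224.71 + 9.00 = 233.71 million.
Numerator = 9.00 + 2.70 + 4.52 = 16.22 million.
Denominator = 233.71 + 2.70 = 236.41 million.
Broad rate = 16.22 / 236.41 = 6.86%.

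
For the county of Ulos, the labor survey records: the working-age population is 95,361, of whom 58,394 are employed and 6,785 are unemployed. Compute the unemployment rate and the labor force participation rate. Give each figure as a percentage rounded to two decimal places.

Unemployment rate ≈ 10.41%; labor force participation rate ≈ 68.35%.

Labor force = employed + unemployed = 58,394 + 6,785 = 65,179.
Unemployment rate = 6,785 / 65,179 = 10.41%.
Labor force participation rate = 65,179 / 95,361 = 68.35%.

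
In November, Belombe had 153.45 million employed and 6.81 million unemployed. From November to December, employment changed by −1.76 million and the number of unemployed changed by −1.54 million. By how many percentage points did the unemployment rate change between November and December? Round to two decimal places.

The unemployment rate changed by −0.89 percentage points.

November: labor force = 153.45 + 6.81 = 160.26; u = 6.81/160.26 = 4.25%.
December: labor force = 151.69 + 5.27 = 156.96; u = 5.27/156.96 = 3.36%.
Change = 3.36% − 4.25% = −0.89 pp.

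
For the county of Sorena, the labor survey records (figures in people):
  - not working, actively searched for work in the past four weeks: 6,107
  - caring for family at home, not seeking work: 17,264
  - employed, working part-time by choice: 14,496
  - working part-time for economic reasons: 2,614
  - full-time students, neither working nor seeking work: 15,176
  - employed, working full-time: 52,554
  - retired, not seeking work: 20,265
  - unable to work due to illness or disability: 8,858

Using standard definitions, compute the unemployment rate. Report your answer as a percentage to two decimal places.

Unemployment rate ≈ 8.06%.

Employed = 14,496 + 2,614 + 52,554 = 69,664 (anyone who worked, including part-time for economic reasons, counts as employed).
Unemployed = 6,107.
Labor force = 69,664 + 6,107 = 75,771.
Unemployment rate = 6,107 / 75,771 = 8.06%.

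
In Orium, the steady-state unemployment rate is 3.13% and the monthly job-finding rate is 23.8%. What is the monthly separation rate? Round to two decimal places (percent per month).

Separation rate ≈ 0.77% per month.

From u* = s/(s+f): s = u·f/(1−u).
s = 0.0313 × 23.8 / (1 − 0.0313) = 0.7449 / 0.9687 ≈ 0.77% per month.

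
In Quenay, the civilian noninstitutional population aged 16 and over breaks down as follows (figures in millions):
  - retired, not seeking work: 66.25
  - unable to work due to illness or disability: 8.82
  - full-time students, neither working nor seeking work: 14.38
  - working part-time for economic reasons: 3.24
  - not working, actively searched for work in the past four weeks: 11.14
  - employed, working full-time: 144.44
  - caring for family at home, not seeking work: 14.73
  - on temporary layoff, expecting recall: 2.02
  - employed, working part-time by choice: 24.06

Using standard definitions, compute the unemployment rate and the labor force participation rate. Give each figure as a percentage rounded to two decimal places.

Unemployment rate ≈ 7.12%; labor force participation rate ≈ 63.96%.

Employed = 3.24 + 144.44 + 24.06 = 171.74 million (anyone who worked, including part-time for economic reasons, counts as employed).
Unemployed = 11.14 + 2.02 = 13.16 million (jobless and actively searching, or on temporary layoff).
Labor force = 171.74 + 13.16 = 184.90 million.
Not in labor force = 66.25 + 8.82 + 14.38 + 14.73 = 104.18 million (those not working and not actively searching are outside the labor force).
Civilian working-age population = 184.90 + 104.18 = 289.08 million.
Unemployment rate = 13.16 / 184.90 = 7.12%.
Labor force participation rate = 184.90 / 289.08 = 63.96%.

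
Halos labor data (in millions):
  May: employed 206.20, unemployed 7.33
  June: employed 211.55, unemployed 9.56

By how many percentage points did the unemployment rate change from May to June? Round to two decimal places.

May: labor force = 206.20 + 7.33 = 213.53; u = 7.33/213.53 = 3.43%.
June: labor force = 211.55 + 9.56 = 221.11; u = 9.56/221.11 = 4.32%.
Change = 4.32% − 3.43% = +0.89 pp.

The unemployment rate changed by +0.89 percentage points.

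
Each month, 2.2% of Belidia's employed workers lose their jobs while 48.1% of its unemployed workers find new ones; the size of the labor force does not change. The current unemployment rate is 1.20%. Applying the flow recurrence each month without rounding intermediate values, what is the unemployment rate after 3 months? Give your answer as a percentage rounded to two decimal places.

With a fixed labor force, u_{t+1} = u_t + s·(1−u_t) − f·u_t = u_t·(1−s−f) + s.
Here 1−s−f = 0.497 and s = 0.022.
u_1 = 0.012000 × 0.497 + 0.022 = 0.027964.
u_2 = 0.027964 × 0.497 + 0.022 = 0.035898.
u_3 = 0.035898 × 0.497 + 0.022 = 0.039841.

Unemployment rate after three months ≈ 3.98%.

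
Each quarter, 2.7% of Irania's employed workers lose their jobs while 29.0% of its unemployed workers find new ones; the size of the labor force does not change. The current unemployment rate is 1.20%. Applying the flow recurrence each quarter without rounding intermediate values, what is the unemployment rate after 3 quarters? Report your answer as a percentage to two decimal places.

With a fixed labor force, u_{t+1} = u_t + s·(1−u_t) − f·u_t = u_t·(1−s−f) + s.
Here 1−s−f = 0.683 and s = 0.027.
u_1 = 0.012000 × 0.683 + 0.027 = 0.035196.
u_2 = 0.035196 × 0.683 + 0.027 = 0.051039.
u_3 = 0.051039 × 0.683 + 0.027 = 0.061860.

Unemployment rate after three quarters ≈ 6.19%.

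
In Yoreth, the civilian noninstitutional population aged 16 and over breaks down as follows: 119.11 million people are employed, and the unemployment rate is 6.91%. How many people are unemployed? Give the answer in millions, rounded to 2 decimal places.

Let U be the number unemployed. The labor force is E + U, and U/(E+U) = 0.0691.
So U = 0.0691 × 119.11 / (1 − 0.0691) = 8.2305 / 0.9309 ≈ 8.84 million.

About 8.84 million are unemployed.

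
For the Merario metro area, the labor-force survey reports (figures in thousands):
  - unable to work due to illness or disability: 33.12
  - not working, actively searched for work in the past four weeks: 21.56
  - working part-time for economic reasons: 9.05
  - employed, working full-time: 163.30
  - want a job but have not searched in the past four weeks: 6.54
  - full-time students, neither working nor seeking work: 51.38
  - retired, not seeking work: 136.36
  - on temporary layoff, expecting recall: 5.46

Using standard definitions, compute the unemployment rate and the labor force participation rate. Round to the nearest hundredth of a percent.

Unemployment rate ≈ 13.55%; labor force participation rate ≈ 46.72%.

Employed = 9.05 + 163.30 = 172.35 thousand (anyone who worked, including part-time for economic reasons, counts as employed).
Unemployed = 21.56 + 5.46 = 27.02 thousand (jobless and actively searching, or on temporary layoff).
Labor force = 172.35 + 27.02 = 199.37 thousand.
Not in labor force = 33.12 + 6.54 + 51.38 + 136.36 = 227.40 thousand (those not working and not actively searching are outside the labor force — including those who want a job but have given up searching).
Civilian working-age population = 199.37 + 227.40 = 426.77 thousand.
Unemployment rate = 27.02 / 199.37 = 13.55%.
Labor force participation rate = 199.37 / 426.77 = 46.72%.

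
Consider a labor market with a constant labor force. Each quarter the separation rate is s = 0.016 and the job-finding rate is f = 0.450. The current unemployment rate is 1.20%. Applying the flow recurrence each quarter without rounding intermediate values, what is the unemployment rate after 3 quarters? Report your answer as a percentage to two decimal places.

With a fixed labor force, u_{t+1} = u_t + s·(1−u_t) − f·u_t = u_t·(1−s−f) + s.
Here 1−s−f = 0.534 and s = 0.016.
u_1 = 0.012000 × 0.534 + 0.016 = 0.022408.
u_2 = 0.022408 × 0.534 + 0.016 = 0.027966.
u_3 = 0.027966 × 0.534 + 0.016 = 0.030934.

Unemployment rate after three quarters ≈ 3.09%.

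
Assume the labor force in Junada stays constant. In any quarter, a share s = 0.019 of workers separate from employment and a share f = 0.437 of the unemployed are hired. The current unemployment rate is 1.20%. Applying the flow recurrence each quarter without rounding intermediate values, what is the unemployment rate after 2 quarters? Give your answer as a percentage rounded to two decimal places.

With a fixed labor force, u_{t+1} = u_t + s·(1−u_t) − f·u_t = u_t·(1−s−f) + s.
Here 1−s−f = 0.544 and s = 0.019.
u_1 = 0.012000 × 0.544 + 0.019 = 0.025528.
u_2 = 0.025528 × 0.544 + 0.019 = 0.032887.

Unemployment rate after two quarters ≈ 3.29%.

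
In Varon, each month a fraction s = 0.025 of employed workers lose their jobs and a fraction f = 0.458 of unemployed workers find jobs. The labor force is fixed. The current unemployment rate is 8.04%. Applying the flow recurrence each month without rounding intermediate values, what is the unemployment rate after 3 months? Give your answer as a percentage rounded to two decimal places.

With a fixed labor force, u_{t+1} = u_t + s·(1−u_t) − f·u_t = u_t·(1−s−f) + s.
Here 1−s−f = 0.517 and s = 0.025.
u_1 = 0.080400 × 0.517 + 0.025 = 0.066567.
u_2 = 0.066567 × 0.517 + 0.025 = 0.059415.
u_3 = 0.059415 × 0.517 + 0.025 = 0.055718.

Unemployment rate after three months ≈ 5.57%.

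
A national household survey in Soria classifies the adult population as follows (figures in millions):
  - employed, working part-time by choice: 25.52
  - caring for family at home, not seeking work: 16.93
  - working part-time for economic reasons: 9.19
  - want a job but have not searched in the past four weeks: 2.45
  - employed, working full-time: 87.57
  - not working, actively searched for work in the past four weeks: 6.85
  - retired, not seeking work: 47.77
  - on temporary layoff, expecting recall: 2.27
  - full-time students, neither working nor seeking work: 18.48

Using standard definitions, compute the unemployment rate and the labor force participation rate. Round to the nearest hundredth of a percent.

Employed = 25.52 + 9.19 + 87.57 = 122.28 million (anyone who worked, including part-time for economic reasons, counts as employed).
Unemployed = 6.85 + 2.27 = 9.12 million (jobless and actively searching, or on temporary layoff).
Labor force = 122.28 + 9.12 = 131.40 million.
Not in labor force = 16.93 + 2.45 + 47.77 + 18.48 = 85.63 million (those not working and not actively searching are outside the labor force — including those who want a job but have given up searching).
Civilian working-age population = 131.40 + 85.63 = 217.03 million.
Unemployment rate = 9.12 / 131.40 = 6.94%.
Labor force participation rate = 131.40 / 217.03 = 60.54%.

Unemployment rate ≈ 6.94%; labor force participation rate ≈ 60.54%.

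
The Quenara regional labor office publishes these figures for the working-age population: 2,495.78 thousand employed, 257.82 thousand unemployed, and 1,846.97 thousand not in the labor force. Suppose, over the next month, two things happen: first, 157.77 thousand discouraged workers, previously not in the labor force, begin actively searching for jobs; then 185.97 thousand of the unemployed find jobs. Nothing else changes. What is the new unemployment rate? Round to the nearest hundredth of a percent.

Initially, labor force = 2,495.78 + 257.82 = 2,753.60 thousand, so u = 257.82/2,753.60 = 9.36%.
After the first change, unemployed and labor force both rise by 157.77 → E = 2,495.78, U = 415.59, labor force = 2,911.37 thousand.
After the second change, unemployed falls and employed rises by 185.97; labor force unchanged → E = 2,681.75, U = 229.62, labor force = 2,911.37 thousand.
New unemployment rate = 229.62 / 2,911.37 = 7.89%.

New unemployment rate ≈ 7.89%.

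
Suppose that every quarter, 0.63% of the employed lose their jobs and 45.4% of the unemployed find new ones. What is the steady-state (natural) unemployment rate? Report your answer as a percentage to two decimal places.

Steady-state unemployment rate ≈ 1.37%.

At steady state the flows balance: s·E = f·U, so U/(E+U) = s/(s+f).
u* = 0.63 / (0.63 + 45.4) = 0.63 / 46.03 = 1.37%.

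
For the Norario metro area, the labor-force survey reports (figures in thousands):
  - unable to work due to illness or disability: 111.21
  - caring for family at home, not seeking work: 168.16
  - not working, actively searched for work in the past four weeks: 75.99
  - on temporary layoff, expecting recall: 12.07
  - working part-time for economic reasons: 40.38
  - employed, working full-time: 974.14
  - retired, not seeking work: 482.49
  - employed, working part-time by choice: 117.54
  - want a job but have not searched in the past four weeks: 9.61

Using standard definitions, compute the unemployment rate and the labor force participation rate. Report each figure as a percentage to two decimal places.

Employed = 40.38 + 974.14 + 117.54 = 1,132.06 thousand (anyone who worked, including part-time for economic reasons, counts as employed).
Unemployed = 75.99 + 12.07 = 88.06 thousand (jobless and actively searching, or on temporary layoff).
Labor force = 1,132.06 + 88.06 = 1,220.12 thousand.
Not in labor force = 111.21 + 168.16 + 482.49 + 9.61 = 771.47 thousand (those not working and not actively searching are outside the labor force — including those who want a job but have given up searching).
Civilian working-age population = 1,220.12 + 771.47 = 1,991.59 thousand.
Unemployment rate = 88.06 / 1,220.12 = 7.22%.
Labor force participation rate = 1,220.12 / 1,991.59 = 61.26%.

Unemployment rate ≈ 7.22%; labor force participation rate ≈ 61.26%.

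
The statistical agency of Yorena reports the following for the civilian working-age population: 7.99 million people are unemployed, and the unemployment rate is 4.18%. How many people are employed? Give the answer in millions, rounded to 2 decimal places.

About 183.16 million are employed.

Labor force = U / u = 7.99 / 0.0418 ≈ 191.15 million.
Employed = labor force − unemployed = 191.15 − 7.99 = 183.16 million.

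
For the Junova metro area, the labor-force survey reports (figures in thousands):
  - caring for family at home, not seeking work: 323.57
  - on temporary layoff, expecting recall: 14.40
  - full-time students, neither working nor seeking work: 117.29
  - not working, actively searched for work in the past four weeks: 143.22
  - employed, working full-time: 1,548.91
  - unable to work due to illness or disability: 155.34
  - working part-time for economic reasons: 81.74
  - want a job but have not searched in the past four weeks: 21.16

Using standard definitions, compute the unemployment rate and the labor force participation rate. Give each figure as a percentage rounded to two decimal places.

Employed = 1,548.91 + 81.74 = 1,630.65 thousand (anyone who worked, including part-time for economic reasons, counts as employed).
Unemployed = 14.40 + 143.22 = 157.62 thousand (jobless and actively searching, or on temporary layoff).
Labor force = 1,630.65 + 157.62 = 1,788.27 thousand.
Not in labor force = 323.57 + 117.29 + 155.34 + 21.16 = 617.36 thousand (those not working and not actively searching are outside the labor force — including those who want a job but have given up searching).
Civilian working-age population = 1,788.27 + 617.36 = 2,405.63 thousand.
Unemployment rate = 157.62 / 1,788.27 = 8.81%.
Labor force participation rate = 1,788.27 / 2,405.63 = 74.34%.

Unemployment rate ≈ 8.81%; labor force participation rate ≈ 74.34%.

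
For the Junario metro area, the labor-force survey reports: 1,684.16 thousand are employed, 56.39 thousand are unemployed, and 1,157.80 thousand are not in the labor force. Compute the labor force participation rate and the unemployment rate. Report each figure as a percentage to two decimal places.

Labor force participation rate ≈ 60.05%; unemployment rate ≈ 3.24%.

Labor force = employed + unemployed = 1,684.16 + 56.39 = 1,740.55 thousand.
Working-age population = 1,740.55 + 1,157.80 = 2,898.35 thousand.
Unemployment rate = 56.39 / 1,740.55 = 3.24%.
Labor force participation rate = 1,740.55 / 2,898.35 = 60.05%.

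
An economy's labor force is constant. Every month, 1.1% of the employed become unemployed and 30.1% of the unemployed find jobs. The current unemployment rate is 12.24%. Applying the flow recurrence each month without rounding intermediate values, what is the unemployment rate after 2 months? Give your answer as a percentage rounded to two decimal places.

Unemployment rate after two months ≈ 7.65%.

With a fixed labor force, u_{t+1} = u_t + s·(1−u_t) − f·u_t = u_t·(1−s−f) + s.
Here 1−s−f = 0.688 and s = 0.011.
u_1 = 0.122400 × 0.688 + 0.011 = 0.095211.
u_2 = 0.095211 × 0.688 + 0.011 = 0.076505.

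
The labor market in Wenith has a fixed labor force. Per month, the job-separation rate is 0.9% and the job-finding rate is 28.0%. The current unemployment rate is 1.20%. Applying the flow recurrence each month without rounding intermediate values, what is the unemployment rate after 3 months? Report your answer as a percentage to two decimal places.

With a fixed labor force, u_{t+1} = u_t + s·(1−u_t) − f·u_t = u_t·(1−s−f) + s.
Here 1−s−f = 0.711 and s = 0.009.
u_1 = 0.012000 × 0.711 + 0.009 = 0.017532.
u_2 = 0.017532 × 0.711 + 0.009 = 0.021465.
u_3 = 0.021465 × 0.711 + 0.009 = 0.024262.

Unemployment rate after three months ≈ 2.43%.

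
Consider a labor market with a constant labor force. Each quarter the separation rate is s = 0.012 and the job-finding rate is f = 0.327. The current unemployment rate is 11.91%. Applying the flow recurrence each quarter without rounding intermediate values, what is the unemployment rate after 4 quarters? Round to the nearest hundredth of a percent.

With a fixed labor force, u_{t+1} = u_t + s·(1−u_t) − f·u_t = u_t·(1−s−f) + s.
Here 1−s−f = 0.661 and s = 0.012.
u_1 = 0.119100 × 0.661 + 0.012 = 0.090725.
u_2 = 0.090725 × 0.661 + 0.012 = 0.071969.
u_3 = 0.071969 × 0.661 + 0.012 = 0.059572.
u_4 = 0.059572 × 0.661 + 0.012 = 0.051377.

Unemployment rate after four quarters ≈ 5.14%.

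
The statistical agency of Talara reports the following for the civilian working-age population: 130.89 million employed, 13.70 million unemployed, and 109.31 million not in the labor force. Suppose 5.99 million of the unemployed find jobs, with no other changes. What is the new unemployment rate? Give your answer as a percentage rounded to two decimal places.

New unemployment rate ≈ 5.33%.

Initially, labor force = 130.89 + 13.70 = 144.59 million, so u = 13.70/144.59 = 9.48%.
After the change, unemployed falls and employed rises by 5.99; labor force unchanged → E = 136.88, U = 7.71, labor force = 144.59 million.
New unemployment rate = 7.71 / 144.59 = 5.33%.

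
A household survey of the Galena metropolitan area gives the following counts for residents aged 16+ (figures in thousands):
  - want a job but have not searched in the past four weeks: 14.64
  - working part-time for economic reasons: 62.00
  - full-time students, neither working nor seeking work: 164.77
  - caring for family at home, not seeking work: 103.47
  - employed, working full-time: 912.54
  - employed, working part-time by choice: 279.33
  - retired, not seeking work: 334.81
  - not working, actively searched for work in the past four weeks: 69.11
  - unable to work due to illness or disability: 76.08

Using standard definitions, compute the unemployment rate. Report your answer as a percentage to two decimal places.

Employed = 62.00 + 912.54 + 279.33 = 1,253.87 thousand (anyone who worked, including part-time for economic reasons, counts as employed).
Unemployed = 69.11 thousand.
Labor force = 1,253.87 + 69.11 = 1,322.98 thousand.
Unemployment rate = 69.11 / 1,322.98 = 5.22%.

Unemployment rate ≈ 5.22%.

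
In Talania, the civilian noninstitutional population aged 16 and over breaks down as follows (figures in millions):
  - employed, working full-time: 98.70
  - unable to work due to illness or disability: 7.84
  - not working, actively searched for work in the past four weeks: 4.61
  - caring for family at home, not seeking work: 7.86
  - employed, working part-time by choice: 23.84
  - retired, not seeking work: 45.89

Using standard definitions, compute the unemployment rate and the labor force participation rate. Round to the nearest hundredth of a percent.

Employed = 98.70 + 23.84 = 122.54 million.
Unemployed = 4.61 million.
Labor force = 122.54 + 4.61 = 127.15 million.
Not in labor force = 7.84 + 7.86 + 45.89 = 61.59 million (those not working and not actively searching are outside the labor force).
Civilian working-age population = 127.15 + 61.59 = 188.74 million.
Unemployment rate = 4.61 / 127.15 = 3.63%.
Labor force participation rate = 127.15 / 188.74 = 67.37%.

Unemployment rate ≈ 3.63%; labor force participation rate ≈ 67.37%.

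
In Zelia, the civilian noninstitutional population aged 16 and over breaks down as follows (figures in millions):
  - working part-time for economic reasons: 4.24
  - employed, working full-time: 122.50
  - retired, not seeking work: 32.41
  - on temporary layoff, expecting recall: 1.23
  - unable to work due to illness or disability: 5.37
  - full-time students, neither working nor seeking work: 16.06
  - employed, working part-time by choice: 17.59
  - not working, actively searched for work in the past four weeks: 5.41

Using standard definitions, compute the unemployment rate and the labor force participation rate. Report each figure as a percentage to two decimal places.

Employed = 4.24 + 122.50 + 17.59 = 144.33 million (anyone who worked, including part-time for economic reasons, counts as employed).
Unemployed = 1.23 + 5.41 = 6.64 million (jobless and actively searching, or on temporary layoff).
Labor force = 144.33 + 6.64 = 150.97 million.
Not in labor force = 32.41 + 5.37 + 16.06 = 53.84 million (those not working and not actively searching are outside the labor force).
Civilian working-age population = 150.97 + 53.84 = 204.81 million.
Unemployment rate = 6.64 / 150.97 = 4.40%.
Labor force participation rate = 150.97 / 204.81 = 73.71%.

Unemployment rate ≈ 4.40%; labor force participation rate ≈ 73.71%.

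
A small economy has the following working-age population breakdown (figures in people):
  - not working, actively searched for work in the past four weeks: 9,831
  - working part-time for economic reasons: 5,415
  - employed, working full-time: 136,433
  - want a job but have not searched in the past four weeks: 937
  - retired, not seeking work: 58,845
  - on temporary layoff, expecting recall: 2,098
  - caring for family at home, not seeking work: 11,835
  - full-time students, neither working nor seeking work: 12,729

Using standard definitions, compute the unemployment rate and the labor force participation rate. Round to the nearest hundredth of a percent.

Unemployment rate ≈ 7.76%; labor force participation rate ≈ 64.58%.

Employed = 5,415 + 136,433 = 141,848 (anyone who worked, including part-time for economic reasons, counts as employed).
Unemployed = 9,831 + 2,098 = 11,929 (jobless and actively searching, or on temporary layoff).
Labor force = 141,848 + 11,929 = 153,777.
Not in labor force = 937 + 58,845 + 11,835 + 12,729 = 84,346 (those not working and not actively searching are outside the labor force — including those who want a job but have given up searching).
Civilian working-age population = 153,777 + 84,346 = 238,123.
Unemployment rate = 11,929 / 153,777 = 7.76%.
Labor force participation rate = 153,777 / 238,123 = 64.58%.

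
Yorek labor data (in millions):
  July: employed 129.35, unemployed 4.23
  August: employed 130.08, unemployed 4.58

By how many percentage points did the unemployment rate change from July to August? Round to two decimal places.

July: labor force = 129.35 + 4.23 = 133.58; u = 4.23/133.58 = 3.17%.
August: labor force = 130.08 + 4.58 = 134.66; u = 4.58/134.66 = 3.40%.
Change = 3.40% − 3.17% = +0.23 pp.

The unemployment rate changed by +0.23 percentage points.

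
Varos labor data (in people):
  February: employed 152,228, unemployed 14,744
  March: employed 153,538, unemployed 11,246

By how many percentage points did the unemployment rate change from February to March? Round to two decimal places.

February: labor force = 152,228 + 14,744 = 166,972; u = 14,744/166,972 = 8.83%.
March: labor force = 153,538 + 11,246 = 164,784; u = 11,246/164,784 = 6.82%.
Change = 6.82% − 8.83% = −2.01 pp.

The unemployment rate changed by −2.01 percentage points.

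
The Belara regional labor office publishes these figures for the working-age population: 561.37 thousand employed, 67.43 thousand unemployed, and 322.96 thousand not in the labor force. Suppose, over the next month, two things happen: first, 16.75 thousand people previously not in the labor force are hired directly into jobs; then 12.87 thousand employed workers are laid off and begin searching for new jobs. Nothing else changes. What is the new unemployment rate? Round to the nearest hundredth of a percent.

Initially, labor force = 561.37 + 67.43 = 628.80 thousand, so u = 67.43/628.80 = 10.72%.
After the first change, employed and labor force both rise by 16.75; unemployed unchanged → E = 578.12, U = 67.43, labor force = 645.55 thousand.
After the second change, employed falls and unemployed rises by 12.87; labor force unchanged → E = 565.25, U = 80.30, labor force = 645.55 thousand.
New unemployment rate = 80.30 / 645.55 = 12.44%.

New unemployment rate ≈ 12.44%.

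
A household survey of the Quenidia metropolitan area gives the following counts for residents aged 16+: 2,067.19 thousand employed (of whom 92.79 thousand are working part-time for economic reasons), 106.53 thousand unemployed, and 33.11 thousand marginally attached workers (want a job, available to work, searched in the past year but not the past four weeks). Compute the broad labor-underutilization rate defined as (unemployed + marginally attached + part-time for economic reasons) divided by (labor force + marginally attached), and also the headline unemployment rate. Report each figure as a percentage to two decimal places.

Broad underutilization rate ≈ 10.53%; headline unemployment rate ≈ 4.90%.

Labor force = 2,067.19 + 106.53 = 2,173.72 thousand.
Numerator = 106.53 + 33.11 + 92.79 = 232.43 thousand.
Denominator = 2,173.72 + 33.11 = 2,206.83 thousand.
Broad rate = 232.43 / 2,206.83 = 10.53%.
Headline unemployment rate = 106.53 / 2,173.72 = 4.90%.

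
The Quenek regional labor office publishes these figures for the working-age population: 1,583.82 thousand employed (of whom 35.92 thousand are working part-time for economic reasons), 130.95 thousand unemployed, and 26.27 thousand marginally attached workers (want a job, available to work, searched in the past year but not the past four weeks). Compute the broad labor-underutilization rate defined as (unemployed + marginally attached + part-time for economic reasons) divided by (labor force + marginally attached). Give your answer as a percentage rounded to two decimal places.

Broad underutilization rate ≈ 11.09%.

Labor force = 1,583.82 + 130.95 = 1,714.77 thousand.
Numerator = 130.95 + 26.27 + 35.92 = 193.14 thousand.
Denominator = 1,714.77 + 26.27 = 1,741.04 thousand.
Broad rate = 193.14 / 1,741.04 = 11.09%.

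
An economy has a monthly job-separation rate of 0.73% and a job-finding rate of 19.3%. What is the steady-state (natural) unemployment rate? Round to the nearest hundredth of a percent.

Steady-state unemployment rate ≈ 3.64%.

At steady state the flows balance: s·E = f·U, so U/(E+U) = s/(s+f).
u* = 0.73 / (0.73 + 19.3) = 0.73 / 20.03 = 3.64%.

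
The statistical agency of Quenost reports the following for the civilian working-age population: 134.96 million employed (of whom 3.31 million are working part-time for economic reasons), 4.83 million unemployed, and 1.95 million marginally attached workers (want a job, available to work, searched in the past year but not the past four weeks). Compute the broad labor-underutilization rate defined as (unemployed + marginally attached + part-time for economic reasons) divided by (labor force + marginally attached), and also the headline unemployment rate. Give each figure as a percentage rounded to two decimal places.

Broad underutilization rate ≈ 7.12%; headline unemployment rate ≈ 3.46%.

Labor force = 134.96 + 4.83 = 139.79 million.
Numerator = 4.83 + 1.95 + 3.31 = 10.09 million.
Denominator = 139.79 + 1.95 = 141.74 million.
Broad rate = 10.09 / 141.74 = 7.12%.
Headline unemployment rate = 4.83 / 139.79 = 3.46%.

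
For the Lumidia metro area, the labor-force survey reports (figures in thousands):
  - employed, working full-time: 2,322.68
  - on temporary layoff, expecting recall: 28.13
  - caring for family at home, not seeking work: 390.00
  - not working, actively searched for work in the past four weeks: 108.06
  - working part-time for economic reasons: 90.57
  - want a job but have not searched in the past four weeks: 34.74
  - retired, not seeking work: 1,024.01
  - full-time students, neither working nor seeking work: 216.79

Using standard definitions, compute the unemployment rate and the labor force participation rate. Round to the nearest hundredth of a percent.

Employed = 2,322.68 + 90.57 = 2,413.25 thousand (anyone who worked, including part-time for economic reasons, counts as employed).
Unemployed = 28.13 + 108.06 = 136.19 thousand (jobless and actively searching, or on temporary layoff).
Labor force = 2,413.25 + 136.19 = 2,549.44 thousand.
Not in labor force = 390.00 + 34.74 + 1,024.01 + 216.79 = 1,665.54 thousand (those not working and not actively searching are outside the labor force — including those who want a job but have given up searching).
Civilian working-age population = 2,549.44 + 1,665.54 = 4,214.98 thousand.
Unemployment rate = 136.19 / 2,549.44 = 5.34%.
Labor force participation rate = 2,549.44 / 4,214.98 = 60.49%.

Unemployment rate ≈ 5.34%; labor force participation rate ≈ 60.49%.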